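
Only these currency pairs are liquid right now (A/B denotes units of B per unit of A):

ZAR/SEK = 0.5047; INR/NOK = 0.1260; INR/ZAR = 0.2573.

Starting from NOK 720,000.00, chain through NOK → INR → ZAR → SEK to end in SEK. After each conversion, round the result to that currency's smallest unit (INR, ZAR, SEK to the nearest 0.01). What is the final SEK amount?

SEK 742,053.20

NOK 720,000.00 ÷ 0.1260 = INR 5,714,285.71
INR 5,714,285.71 × 0.2573 = ZAR 1,470,285.71
ZAR 1,470,285.71 × 0.5047 = SEK 742,053.20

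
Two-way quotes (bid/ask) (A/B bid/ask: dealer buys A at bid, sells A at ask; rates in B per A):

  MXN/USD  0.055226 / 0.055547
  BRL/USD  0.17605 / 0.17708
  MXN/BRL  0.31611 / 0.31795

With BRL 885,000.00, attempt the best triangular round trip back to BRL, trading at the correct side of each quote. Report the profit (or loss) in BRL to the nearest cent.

Net profit: BRL 1,659.61

Best loop BRL → USD → MXN → BRL:
BRL 885,000.00 × 0.17605 (sell BRL at bid) = USD 155,804.25
USD 155,804.25 ÷ 0.055547 (buy MXN at ask) = MXN 2,804,908.46
MXN 2,804,908.46 × 0.31611 (sell MXN at bid) = BRL 886,659.61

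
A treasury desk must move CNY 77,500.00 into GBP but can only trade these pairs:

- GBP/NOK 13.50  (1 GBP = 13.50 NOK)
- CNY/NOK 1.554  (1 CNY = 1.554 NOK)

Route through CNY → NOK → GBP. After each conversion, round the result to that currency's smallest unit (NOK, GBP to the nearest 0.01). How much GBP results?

GBP 8,921.11

CNY 77,500.00 × 1.554 = NOK 120,435.00
NOK 120,435.00 ÷ 13.50 = GBP 8,921.11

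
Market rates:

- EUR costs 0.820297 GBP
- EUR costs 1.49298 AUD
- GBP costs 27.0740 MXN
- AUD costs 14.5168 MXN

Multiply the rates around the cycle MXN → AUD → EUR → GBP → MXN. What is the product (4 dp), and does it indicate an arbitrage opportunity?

1.0247 (arbitrage exists)

Around MXN → AUD → EUR → GBP → MXN: 1 ÷ 14.5168 ÷ 1.49298 × 0.820297 × 27.0740 = 1.024705
Product > 1; profitable direction is MXN → AUD → EUR → GBP → MXN.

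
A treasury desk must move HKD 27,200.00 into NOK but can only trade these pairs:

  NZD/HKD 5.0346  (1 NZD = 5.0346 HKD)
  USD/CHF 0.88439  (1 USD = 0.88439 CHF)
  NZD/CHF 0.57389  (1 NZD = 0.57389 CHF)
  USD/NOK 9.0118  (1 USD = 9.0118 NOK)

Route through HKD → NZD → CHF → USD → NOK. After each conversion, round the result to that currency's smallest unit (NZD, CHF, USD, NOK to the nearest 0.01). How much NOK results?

NOK 31,593.66

HKD 27,200.00 ÷ 5.0346 = NZD 5,402.61
NZD 5,402.61 × 0.57389 = CHF 3,100.50
CHF 3,100.50 ÷ 0.88439 = USD 3,505.81
USD 3,505.81 × 9.0118 = NOK 31,593.66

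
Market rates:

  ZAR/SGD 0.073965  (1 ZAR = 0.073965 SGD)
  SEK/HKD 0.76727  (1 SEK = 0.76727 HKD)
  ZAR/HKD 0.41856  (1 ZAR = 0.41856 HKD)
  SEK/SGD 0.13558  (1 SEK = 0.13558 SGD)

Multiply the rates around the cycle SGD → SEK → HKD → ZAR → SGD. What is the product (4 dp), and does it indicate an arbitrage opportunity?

1.0000 (no arbitrage)

Around SGD → SEK → HKD → ZAR → SGD: 1 ÷ 0.13558 × 0.76727 ÷ 0.41856 × 0.073965 = 1.000049
Product ≈ 1 (deviation 0.005%, within rounding noise).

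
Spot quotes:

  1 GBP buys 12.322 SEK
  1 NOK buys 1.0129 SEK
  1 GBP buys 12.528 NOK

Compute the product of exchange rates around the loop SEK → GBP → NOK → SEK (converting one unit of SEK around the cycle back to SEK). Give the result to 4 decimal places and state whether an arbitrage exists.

Around SEK → GBP → NOK → SEK: 1 ÷ 12.322 × 12.528 × 1.0129 = 1.029834
Product > 1; profitable direction is SEK → GBP → NOK → SEK.

1.0298 (arbitrage exists)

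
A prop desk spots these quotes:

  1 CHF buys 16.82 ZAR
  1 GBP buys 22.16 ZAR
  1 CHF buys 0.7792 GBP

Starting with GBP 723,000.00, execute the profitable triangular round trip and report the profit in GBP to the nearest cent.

Profitable loop is GBP → ZAR → CHF → GBP:
GBP 723,000.00 × 22.16 = ZAR 16,021,680.00
ZAR 16,021,680.00 ÷ 16.82 = CHF 952,537.46
CHF 952,537.46 × 0.7792 = GBP 742,217.19
Profit = GBP 742,217.19 − GBP 723,000.00

Profit: GBP 19,217.19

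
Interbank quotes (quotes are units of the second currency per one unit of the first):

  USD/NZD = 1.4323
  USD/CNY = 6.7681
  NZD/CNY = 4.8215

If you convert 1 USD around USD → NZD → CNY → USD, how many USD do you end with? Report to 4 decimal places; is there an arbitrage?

1.0204 (arbitrage exists)

Around USD → NZD → CNY → USD: 1 × 1.4323 × 4.8215 ÷ 6.7681 = 1.020351
Product > 1; profitable direction is USD → NZD → CNY → USD.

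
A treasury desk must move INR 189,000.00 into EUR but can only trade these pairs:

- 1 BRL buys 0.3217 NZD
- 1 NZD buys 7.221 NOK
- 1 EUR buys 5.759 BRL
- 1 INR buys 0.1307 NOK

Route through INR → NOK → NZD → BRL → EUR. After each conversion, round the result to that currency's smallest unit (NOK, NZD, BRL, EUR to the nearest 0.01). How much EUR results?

INR 189,000.00 × 0.1307 = NOK 24,702.30
NOK 24,702.30 ÷ 7.221 = NZD 3,420.90
NZD 3,420.90 ÷ 0.3217 = BRL 10,633.82
BRL 10,633.82 ÷ 5.759 = EUR 1,846.47

EUR 1,846.47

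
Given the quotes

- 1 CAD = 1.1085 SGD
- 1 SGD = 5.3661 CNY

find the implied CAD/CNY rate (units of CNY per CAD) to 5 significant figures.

CAD/CNY = 5.9483

1 CAD × 1.1085 = 1.1085 SGD
1.1085 SGD × 5.3661 = 5.94832 CNY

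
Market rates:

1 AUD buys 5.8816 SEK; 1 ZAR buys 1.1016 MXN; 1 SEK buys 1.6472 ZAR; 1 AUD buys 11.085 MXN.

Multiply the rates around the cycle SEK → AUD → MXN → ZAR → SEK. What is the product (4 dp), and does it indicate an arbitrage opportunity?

Around SEK → AUD → MXN → ZAR → SEK: 1 ÷ 5.8816 × 11.085 ÷ 1.1016 ÷ 1.6472 = 1.038652
Product > 1; profitable direction is SEK → AUD → MXN → ZAR → SEK.

1.0387 (arbitrage exists)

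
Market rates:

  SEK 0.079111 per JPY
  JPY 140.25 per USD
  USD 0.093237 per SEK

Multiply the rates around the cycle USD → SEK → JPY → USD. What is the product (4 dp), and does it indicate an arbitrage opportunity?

0.9667 (arbitrage exists)

Around USD → SEK → JPY → USD: 1 ÷ 0.093237 ÷ 0.079111 ÷ 140.25 = 0.966656
Product < 1; profitable direction is USD → JPY → SEK → USD.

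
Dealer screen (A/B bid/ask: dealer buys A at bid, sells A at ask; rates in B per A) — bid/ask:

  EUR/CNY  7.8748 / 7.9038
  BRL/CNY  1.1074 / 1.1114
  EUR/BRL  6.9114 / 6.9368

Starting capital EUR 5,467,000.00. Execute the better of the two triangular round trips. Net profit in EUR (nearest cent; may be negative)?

Best loop EUR → CNY → BRL → EUR:
EUR 5,467,000.00 × 7.8748 (sell EUR at bid) = CNY 43,051,531.60
CNY 43,051,531.60 ÷ 1.1114 (buy BRL at ask) = BRL 38,736,307.00
BRL 38,736,307.00 ÷ 6.9368 (buy EUR at ask) = EUR 5,584,175.27

Net profit: EUR 117,175.27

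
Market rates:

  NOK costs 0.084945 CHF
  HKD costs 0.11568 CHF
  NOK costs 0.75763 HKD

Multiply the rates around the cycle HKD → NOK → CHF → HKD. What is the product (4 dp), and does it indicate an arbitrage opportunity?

0.9692 (arbitrage exists)

Around HKD → NOK → CHF → HKD: 1 ÷ 0.75763 × 0.084945 ÷ 0.11568 = 0.969220
Product < 1; profitable direction is HKD → CHF → NOK → HKD.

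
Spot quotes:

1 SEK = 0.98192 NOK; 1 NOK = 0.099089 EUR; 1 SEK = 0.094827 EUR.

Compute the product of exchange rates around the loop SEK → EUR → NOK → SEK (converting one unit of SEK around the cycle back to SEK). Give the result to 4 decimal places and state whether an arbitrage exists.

Around SEK → EUR → NOK → SEK: 1 × 0.094827 ÷ 0.099089 ÷ 0.98192 = 0.974609
Product < 1; profitable direction is SEK → NOK → EUR → SEK.

0.9746 (arbitrage exists)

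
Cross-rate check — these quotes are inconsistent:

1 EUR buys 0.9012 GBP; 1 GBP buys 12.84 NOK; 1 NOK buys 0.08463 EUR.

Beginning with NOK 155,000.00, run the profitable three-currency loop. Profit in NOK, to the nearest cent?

Profit: NOK 3,278.22

Profitable loop is NOK → GBP → EUR → NOK:
NOK 155,000.00 ÷ 12.84 = GBP 12,071.65
GBP 12,071.65 ÷ 0.9012 = EUR 13,395.09
EUR 13,395.09 ÷ 0.08463 = NOK 158,278.22
Profit = NOK 158,278.22 − NOK 155,000.00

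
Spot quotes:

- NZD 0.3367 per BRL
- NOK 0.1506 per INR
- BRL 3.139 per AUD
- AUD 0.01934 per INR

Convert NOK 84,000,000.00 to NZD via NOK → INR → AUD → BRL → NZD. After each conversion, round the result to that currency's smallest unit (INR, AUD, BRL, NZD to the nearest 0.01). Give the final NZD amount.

NZD 11,401,059.61

NOK 84,000,000.00 ÷ 0.1506 = INR 557,768,924.30
INR 557,768,924.30 × 0.01934 = AUD 10,787,251.00
AUD 10,787,251.00 × 3.139 = BRL 33,861,180.89
BRL 33,861,180.89 × 0.3367 = NZD 11,401,059.61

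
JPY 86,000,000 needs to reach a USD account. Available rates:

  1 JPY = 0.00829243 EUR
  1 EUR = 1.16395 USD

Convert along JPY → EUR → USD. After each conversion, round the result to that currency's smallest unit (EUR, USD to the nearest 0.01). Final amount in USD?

JPY 86,000,000 × 0.00829243 = EUR 713,148.98
EUR 713,148.98 × 1.16395 = USD 830,069.76

USD 830,069.76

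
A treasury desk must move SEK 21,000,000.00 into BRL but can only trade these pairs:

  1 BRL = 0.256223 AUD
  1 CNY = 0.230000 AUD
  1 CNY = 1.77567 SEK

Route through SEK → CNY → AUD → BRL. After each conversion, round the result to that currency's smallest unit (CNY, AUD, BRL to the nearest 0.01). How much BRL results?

SEK 21,000,000.00 ÷ 1.77567 = CNY 11,826,521.82
CNY 11,826,521.82 × 0.230000 = AUD 2,720,100.02
AUD 2,720,100.02 ÷ 0.256223 = BRL 10,616,143.05

BRL 10,616,143.05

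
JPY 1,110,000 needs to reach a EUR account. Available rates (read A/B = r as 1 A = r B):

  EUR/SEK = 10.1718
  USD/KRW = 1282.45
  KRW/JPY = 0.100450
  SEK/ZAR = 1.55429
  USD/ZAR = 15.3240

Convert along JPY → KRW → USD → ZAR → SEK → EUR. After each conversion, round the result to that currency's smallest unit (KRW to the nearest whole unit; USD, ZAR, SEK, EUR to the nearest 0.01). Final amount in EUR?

EUR 8,351.70

JPY 1,110,000 ÷ 0.100450 = KRW 11,050,274
KRW 11,050,274 ÷ 1282.45 = USD 8,616.53
USD 8,616.53 × 15.3240 = ZAR 132,039.71
ZAR 132,039.71 ÷ 1.55429 = SEK 84,951.79
SEK 84,951.79 ÷ 10.1718 = EUR 8,351.70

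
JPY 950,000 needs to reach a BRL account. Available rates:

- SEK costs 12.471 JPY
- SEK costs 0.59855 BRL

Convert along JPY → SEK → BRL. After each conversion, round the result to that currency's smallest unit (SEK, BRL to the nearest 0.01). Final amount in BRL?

BRL 45,595.58

JPY 950,000 ÷ 12.471 = SEK 76,176.73
SEK 76,176.73 × 0.59855 = BRL 45,595.58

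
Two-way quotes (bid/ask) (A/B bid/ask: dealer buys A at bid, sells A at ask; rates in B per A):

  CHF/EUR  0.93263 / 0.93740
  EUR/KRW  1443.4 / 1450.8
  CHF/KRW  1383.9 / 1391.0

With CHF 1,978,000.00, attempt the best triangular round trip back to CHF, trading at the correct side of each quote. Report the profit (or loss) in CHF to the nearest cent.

Best loop CHF → KRW → EUR → CHF:
CHF 1,978,000.00 × 1383.9 (sell CHF at bid) = KRW 2,737,354,200
KRW 2,737,354,200 ÷ 1450.8 (buy EUR at ask) = EUR 1,886,789.50
EUR 1,886,789.50 ÷ 0.93740 (buy CHF at ask) = CHF 2,012,790.16

Net profit: CHF 34,790.16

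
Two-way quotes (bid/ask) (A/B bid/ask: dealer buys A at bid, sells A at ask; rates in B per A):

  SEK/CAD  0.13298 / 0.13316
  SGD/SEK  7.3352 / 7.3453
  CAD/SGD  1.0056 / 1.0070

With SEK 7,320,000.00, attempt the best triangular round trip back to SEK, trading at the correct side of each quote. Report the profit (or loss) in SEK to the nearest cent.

Best loop SEK → SGD → CAD → SEK:
SEK 7,320,000.00 ÷ 7.3453 (buy SGD at ask) = SGD 996,555.62
SGD 996,555.62 ÷ 1.0070 (buy CAD at ask) = CAD 989,628.22
CAD 989,628.22 ÷ 0.13316 (buy SEK at ask) = SEK 7,431,873.11

Net profit: SEK 111,873.11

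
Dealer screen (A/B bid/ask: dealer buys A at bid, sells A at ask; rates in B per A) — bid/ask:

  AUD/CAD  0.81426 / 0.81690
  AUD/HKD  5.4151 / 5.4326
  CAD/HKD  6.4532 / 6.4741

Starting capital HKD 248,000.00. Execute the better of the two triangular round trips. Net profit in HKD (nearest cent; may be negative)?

Net profit: HKD 5,927.57

Best loop HKD → CAD → AUD → HKD:
HKD 248,000.00 ÷ 6.4741 (buy CAD at ask) = CAD 38,306.48
CAD 38,306.48 ÷ 0.81690 (buy AUD at ask) = AUD 46,892.50
AUD 46,892.50 × 5.4151 (sell AUD at bid) = HKD 253,927.57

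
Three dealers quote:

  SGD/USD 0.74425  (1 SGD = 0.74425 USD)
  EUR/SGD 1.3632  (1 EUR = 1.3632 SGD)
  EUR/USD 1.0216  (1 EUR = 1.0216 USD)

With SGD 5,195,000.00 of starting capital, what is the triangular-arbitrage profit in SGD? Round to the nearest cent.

Profitable loop is SGD → EUR → USD → SGD:
SGD 5,195,000.00 ÷ 1.3632 = EUR 3,810,886.15
EUR 3,810,886.15 × 1.0216 = USD 3,893,201.29
USD 3,893,201.29 ÷ 0.74425 = SGD 5,231,039.69
Profit = SGD 5,231,039.69 − SGD 5,195,000.00

Profit: SGD 36,039.69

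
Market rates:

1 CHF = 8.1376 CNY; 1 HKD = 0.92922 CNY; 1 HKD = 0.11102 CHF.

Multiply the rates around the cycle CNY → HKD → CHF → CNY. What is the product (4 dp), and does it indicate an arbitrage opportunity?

Around CNY → HKD → CHF → CNY: 1 ÷ 0.92922 × 0.11102 × 8.1376 = 0.972252
Product < 1; profitable direction is CNY → CHF → HKD → CNY.

0.9723 (arbitrage exists)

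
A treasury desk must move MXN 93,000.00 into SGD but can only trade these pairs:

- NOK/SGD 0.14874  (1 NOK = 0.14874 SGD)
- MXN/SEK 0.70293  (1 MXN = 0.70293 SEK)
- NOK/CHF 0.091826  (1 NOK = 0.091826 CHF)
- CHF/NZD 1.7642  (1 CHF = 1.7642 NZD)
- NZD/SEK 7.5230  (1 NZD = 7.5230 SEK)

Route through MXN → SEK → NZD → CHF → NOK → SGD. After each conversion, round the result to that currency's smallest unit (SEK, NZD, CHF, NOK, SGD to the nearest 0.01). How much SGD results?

MXN 93,000.00 × 0.70293 = SEK 65,372.49
SEK 65,372.49 ÷ 7.5230 = NZD 8,689.68
NZD 8,689.68 ÷ 1.7642 = CHF 4,925.56
CHF 4,925.56 ÷ 0.091826 = NOK 53,640.15
NOK 53,640.15 × 0.14874 = SGD 7,978.44

SGD 7,978.44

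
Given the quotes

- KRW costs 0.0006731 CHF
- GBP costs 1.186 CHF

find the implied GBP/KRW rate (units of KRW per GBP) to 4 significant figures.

1 GBP × 1.186 = 1.186 CHF
1.186 CHF ÷ 0.0006731 = 1762 KRW

GBP/KRW = 1762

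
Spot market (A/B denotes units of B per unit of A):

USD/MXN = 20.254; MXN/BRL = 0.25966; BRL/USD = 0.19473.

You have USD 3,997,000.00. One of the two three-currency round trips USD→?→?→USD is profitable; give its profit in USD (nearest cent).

Profit: USD 96,387.61

Profitable loop is USD → MXN → BRL → USD:
USD 3,997,000.00 × 20.254 = MXN 80,955,238.00
MXN 80,955,238.00 × 0.25966 = BRL 21,020,837.10
BRL 21,020,837.10 × 0.19473 = USD 4,093,387.61
Profit = USD 4,093,387.61 − USD 3,997,000.00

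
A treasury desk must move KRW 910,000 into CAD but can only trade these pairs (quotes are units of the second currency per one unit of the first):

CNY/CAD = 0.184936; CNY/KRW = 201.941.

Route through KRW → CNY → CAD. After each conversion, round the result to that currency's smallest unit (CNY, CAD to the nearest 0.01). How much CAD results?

CAD 833.37

KRW 910,000 ÷ 201.941 = CNY 4,506.27
CNY 4,506.27 × 0.184936 = CAD 833.37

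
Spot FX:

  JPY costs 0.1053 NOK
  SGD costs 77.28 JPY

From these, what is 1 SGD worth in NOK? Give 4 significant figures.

1 SGD × 77.28 = 77.28 JPY
77.28 JPY × 0.1053 = 8.13758 NOK

SGD/NOK = 8.138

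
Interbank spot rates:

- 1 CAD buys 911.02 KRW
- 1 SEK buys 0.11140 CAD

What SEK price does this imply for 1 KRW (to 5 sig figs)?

KRW/SEK = 0.0098534

1 KRW ÷ 911.02 = 0.00109767 CAD
0.00109767 CAD ÷ 0.11140 = 0.00985342 SEK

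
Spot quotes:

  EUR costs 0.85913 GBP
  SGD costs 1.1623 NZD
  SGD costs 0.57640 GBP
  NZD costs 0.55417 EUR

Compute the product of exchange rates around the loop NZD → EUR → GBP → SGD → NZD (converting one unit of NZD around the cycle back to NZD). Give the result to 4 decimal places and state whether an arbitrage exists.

0.9601 (arbitrage exists)

Around NZD → EUR → GBP → SGD → NZD: 1 × 0.55417 × 0.85913 ÷ 0.57640 × 1.1623 = 0.960055
Product < 1; profitable direction is NZD → SGD → GBP → EUR → NZD.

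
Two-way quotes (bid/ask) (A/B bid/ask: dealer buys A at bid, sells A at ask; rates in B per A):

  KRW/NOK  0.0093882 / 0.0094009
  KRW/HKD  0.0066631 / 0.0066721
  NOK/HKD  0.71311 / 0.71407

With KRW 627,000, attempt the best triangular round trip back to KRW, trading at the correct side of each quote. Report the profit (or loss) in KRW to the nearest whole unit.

Net profit: KRW 2,135

Best loop KRW → NOK → HKD → KRW:
KRW 627,000 × 0.0093882 (sell KRW at bid) = NOK 5,886.40
NOK 5,886.40 × 0.71311 (sell NOK at bid) = HKD 4,197.65
HKD 4,197.65 ÷ 0.0066721 (buy KRW at ask) = KRW 629,135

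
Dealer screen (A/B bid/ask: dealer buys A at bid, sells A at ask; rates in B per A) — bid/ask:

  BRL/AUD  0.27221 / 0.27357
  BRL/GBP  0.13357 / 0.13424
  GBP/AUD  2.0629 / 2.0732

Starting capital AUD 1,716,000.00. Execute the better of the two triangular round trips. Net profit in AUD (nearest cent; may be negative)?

Best loop AUD → BRL → GBP → AUD:
AUD 1,716,000.00 ÷ 0.27357 (buy BRL at ask) = BRL 6,272,617.61
BRL 6,272,617.61 × 0.13357 (sell BRL at bid) = GBP 837,833.53
GBP 837,833.53 × 2.0629 (sell GBP at bid) = AUD 1,728,366.80

Net profit: AUD 12,366.80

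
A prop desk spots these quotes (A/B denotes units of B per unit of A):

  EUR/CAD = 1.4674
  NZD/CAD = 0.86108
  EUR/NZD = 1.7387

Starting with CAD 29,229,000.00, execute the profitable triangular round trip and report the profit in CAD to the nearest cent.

Profitable loop is CAD → EUR → NZD → CAD:
CAD 29,229,000.00 ÷ 1.4674 = EUR 19,918,904.18
EUR 19,918,904.18 × 1.7387 = NZD 34,632,998.71
NZD 34,632,998.71 × 0.86108 = CAD 29,821,782.53
Profit = CAD 29,821,782.53 − CAD 29,229,000.00

Profit: CAD 592,782.53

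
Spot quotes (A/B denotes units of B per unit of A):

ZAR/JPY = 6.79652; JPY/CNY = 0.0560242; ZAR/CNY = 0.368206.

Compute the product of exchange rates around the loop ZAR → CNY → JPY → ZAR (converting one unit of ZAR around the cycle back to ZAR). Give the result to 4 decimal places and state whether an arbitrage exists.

Around ZAR → CNY → JPY → ZAR: 1 × 0.368206 ÷ 0.0560242 ÷ 6.79652 = 0.967005
Product < 1; profitable direction is ZAR → JPY → CNY → ZAR.

0.9670 (arbitrage exists)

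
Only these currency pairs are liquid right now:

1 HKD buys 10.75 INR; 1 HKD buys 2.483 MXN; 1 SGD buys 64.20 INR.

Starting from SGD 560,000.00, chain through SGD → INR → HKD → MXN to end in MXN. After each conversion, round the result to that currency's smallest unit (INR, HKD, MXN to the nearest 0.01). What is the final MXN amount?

MXN 8,304,075.90

SGD 560,000.00 × 64.20 = INR 35,952,000.00
INR 35,952,000.00 ÷ 10.75 = HKD 3,344,372.09
HKD 3,344,372.09 × 2.483 = MXN 8,304,075.90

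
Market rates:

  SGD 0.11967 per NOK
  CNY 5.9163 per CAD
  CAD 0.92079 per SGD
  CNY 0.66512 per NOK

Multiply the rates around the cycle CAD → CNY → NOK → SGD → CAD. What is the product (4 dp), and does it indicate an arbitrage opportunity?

Around CAD → CNY → NOK → SGD → CAD: 1 × 5.9163 ÷ 0.66512 × 0.11967 × 0.92079 = 0.980158
Product < 1; profitable direction is CAD → SGD → NOK → CNY → CAD.

0.9802 (arbitrage exists)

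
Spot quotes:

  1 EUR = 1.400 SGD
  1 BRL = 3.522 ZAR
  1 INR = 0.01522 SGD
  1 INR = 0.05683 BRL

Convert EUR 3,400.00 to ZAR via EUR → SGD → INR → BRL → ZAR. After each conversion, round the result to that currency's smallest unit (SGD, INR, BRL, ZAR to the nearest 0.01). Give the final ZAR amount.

ZAR 62,597.84

EUR 3,400.00 × 1.400 = SGD 4,760.00
SGD 4,760.00 ÷ 0.01522 = INR 312,746.39
INR 312,746.39 × 0.05683 = BRL 17,773.38
BRL 17,773.38 × 3.522 = ZAR 62,597.84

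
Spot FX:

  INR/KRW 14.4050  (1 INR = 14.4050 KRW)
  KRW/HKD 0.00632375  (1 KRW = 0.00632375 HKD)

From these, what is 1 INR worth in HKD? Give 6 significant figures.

1 INR × 14.4050 = 14.405 KRW
14.405 KRW × 0.00632375 = 0.0910936 HKD

INR/HKD = 0.0910936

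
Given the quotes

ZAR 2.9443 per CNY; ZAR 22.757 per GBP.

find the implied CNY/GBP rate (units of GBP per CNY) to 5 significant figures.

CNY/GBP = 0.12938

1 CNY × 2.9443 = 2.9443 ZAR
2.9443 ZAR ÷ 22.757 = 0.12938 GBP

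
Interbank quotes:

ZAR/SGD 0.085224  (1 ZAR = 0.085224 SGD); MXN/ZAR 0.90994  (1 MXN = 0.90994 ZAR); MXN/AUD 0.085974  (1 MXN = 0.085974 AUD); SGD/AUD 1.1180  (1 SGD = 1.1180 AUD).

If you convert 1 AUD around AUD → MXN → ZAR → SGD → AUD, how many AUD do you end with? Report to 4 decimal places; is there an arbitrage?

1.0084 (arbitrage exists)

Around AUD → MXN → ZAR → SGD → AUD: 1 ÷ 0.085974 × 0.90994 × 0.085224 × 1.1180 = 1.008438
Product > 1; profitable direction is AUD → MXN → ZAR → SGD → AUD.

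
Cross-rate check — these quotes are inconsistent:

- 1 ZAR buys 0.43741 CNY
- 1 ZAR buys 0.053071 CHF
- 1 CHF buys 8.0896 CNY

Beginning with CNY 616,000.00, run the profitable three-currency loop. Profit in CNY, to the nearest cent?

Profit: CNY 11,603.13

Profitable loop is CNY → CHF → ZAR → CNY:
CNY 616,000.00 ÷ 8.0896 = CHF 76,147.15
CHF 76,147.15 ÷ 0.053071 = ZAR 1,434,816.60
ZAR 1,434,816.60 × 0.43741 = CNY 627,603.13
Profit = CNY 627,603.13 − CNY 616,000.00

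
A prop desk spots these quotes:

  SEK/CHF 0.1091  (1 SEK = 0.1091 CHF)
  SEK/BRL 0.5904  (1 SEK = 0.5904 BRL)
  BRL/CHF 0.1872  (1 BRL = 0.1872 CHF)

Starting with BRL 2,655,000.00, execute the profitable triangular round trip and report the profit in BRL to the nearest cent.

Profit: BRL 34,626.46

Profitable loop is BRL → CHF → SEK → BRL:
BRL 2,655,000.00 × 0.1872 = CHF 497,016.00
CHF 497,016.00 ÷ 0.1091 = SEK 4,555,600.37
SEK 4,555,600.37 × 0.5904 = BRL 2,689,626.46
Profit = BRL 2,689,626.46 − BRL 2,655,000.00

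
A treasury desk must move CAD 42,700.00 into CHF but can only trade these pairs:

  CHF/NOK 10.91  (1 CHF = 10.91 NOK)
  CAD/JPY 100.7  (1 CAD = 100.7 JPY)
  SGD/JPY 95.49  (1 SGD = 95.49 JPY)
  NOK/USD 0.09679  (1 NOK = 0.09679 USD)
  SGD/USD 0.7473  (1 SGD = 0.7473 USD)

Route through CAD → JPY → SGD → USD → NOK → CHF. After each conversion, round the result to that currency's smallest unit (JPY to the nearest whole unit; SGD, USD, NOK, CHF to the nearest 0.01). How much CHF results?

CHF 31,866.85

CAD 42,700.00 × 100.7 = JPY 4,299,890
JPY 4,299,890 ÷ 95.49 = SGD 45,029.74
SGD 45,029.74 × 0.7473 = USD 33,650.72
USD 33,650.72 ÷ 0.09679 = NOK 347,667.32
NOK 347,667.32 ÷ 10.91 = CHF 31,866.85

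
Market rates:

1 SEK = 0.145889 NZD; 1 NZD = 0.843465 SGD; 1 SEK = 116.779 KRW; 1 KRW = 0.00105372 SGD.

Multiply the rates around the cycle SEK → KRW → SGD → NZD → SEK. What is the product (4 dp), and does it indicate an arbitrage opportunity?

Around SEK → KRW → SGD → NZD → SEK: 1 × 116.779 × 0.00105372 ÷ 0.843465 ÷ 0.145889 = 1.000001
Product ≈ 1 (deviation 0.000%, within rounding noise).

1.0000 (no arbitrage)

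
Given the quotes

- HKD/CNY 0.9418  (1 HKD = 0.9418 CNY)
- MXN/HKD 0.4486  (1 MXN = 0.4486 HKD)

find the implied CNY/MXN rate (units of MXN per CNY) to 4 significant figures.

CNY/MXN = 2.367

1 CNY ÷ 0.9418 = 1.0618 HKD
1.0618 HKD ÷ 0.4486 = 2.36691 MXN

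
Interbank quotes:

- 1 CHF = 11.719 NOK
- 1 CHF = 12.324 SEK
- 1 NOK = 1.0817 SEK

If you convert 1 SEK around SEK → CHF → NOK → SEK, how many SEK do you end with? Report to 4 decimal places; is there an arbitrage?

1.0286 (arbitrage exists)

Around SEK → CHF → NOK → SEK: 1 ÷ 12.324 × 11.719 × 1.0817 = 1.028598
Product > 1; profitable direction is SEK → CHF → NOK → SEK.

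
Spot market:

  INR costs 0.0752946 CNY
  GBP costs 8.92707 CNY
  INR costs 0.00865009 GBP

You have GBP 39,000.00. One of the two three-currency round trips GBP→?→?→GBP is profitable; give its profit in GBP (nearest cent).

Profit: GBP 997.27

Profitable loop is GBP → CNY → INR → GBP:
GBP 39,000.00 × 8.92707 = CNY 348,155.73
CNY 348,155.73 ÷ 0.0752946 = INR 4,623,913.67
INR 4,623,913.67 × 0.00865009 = GBP 39,997.27
Profit = GBP 39,997.27 − GBP 39,000.00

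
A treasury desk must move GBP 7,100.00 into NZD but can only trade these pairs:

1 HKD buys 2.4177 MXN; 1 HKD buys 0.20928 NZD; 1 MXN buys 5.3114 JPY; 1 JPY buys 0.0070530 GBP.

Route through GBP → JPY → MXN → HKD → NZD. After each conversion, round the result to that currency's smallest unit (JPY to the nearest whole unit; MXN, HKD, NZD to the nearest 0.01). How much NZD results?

GBP 7,100.00 ÷ 0.0070530 = JPY 1,006,664
JPY 1,006,664 ÷ 5.3114 = MXN 189,528.94
MXN 189,528.94 ÷ 2.4177 = HKD 78,392.25
HKD 78,392.25 × 0.20928 = NZD 16,405.93

NZD 16,405.93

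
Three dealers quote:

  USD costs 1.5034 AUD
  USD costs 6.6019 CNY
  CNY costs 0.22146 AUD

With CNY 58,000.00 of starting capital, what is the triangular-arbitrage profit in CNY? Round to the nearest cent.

Profit: CNY 1,640.09

Profitable loop is CNY → USD → AUD → CNY:
CNY 58,000.00 ÷ 6.6019 = USD 8,785.35
USD 8,785.35 × 1.5034 = AUD 13,207.89
AUD 13,207.89 ÷ 0.22146 = CNY 59,640.09
Profit = CNY 59,640.09 − CNY 58,000.00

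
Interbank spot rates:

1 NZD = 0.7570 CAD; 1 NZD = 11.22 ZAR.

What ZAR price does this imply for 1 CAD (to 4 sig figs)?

1 CAD ÷ 0.7570 = 1.321 NZD
1.321 NZD × 11.22 = 14.8217 ZAR

CAD/ZAR = 14.82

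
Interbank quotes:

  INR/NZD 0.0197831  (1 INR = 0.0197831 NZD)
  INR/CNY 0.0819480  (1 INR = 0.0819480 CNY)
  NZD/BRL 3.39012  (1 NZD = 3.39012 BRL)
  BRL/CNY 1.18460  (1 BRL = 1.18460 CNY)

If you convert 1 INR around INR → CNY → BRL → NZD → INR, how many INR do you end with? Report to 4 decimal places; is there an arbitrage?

Around INR → CNY → BRL → NZD → INR: 1 × 0.0819480 ÷ 1.18460 ÷ 3.39012 ÷ 0.0197831 = 1.031471
Product > 1; profitable direction is INR → CNY → BRL → NZD → INR.

1.0315 (arbitrage exists)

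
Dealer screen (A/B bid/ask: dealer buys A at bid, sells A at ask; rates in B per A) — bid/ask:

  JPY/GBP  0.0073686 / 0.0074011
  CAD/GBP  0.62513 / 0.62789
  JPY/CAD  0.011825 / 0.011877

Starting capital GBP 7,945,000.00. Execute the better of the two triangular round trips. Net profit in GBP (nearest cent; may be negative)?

Net result: GBP -9,594.58 (no profitable arbitrage after spreads)

Best loop GBP → JPY → CAD → GBP:
GBP 7,945,000.00 ÷ 0.0074011 (buy JPY at ask) = JPY 1,073,489,076
JPY 1,073,489,076 × 0.011825 (sell JPY at bid) = CAD 12,694,008.32
CAD 12,694,008.32 × 0.62513 (sell CAD at bid) = GBP 7,935,405.42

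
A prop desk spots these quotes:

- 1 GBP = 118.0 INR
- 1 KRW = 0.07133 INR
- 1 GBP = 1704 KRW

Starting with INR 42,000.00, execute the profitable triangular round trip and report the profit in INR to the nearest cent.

Profit: INR 1,262.25

Profitable loop is INR → GBP → KRW → INR:
INR 42,000.00 ÷ 118.0 = GBP 355.93
GBP 355.93 × 1704 = KRW 606,508
KRW 606,508 × 0.07133 = INR 43,262.25
Profit = INR 43,262.25 − INR 42,000.00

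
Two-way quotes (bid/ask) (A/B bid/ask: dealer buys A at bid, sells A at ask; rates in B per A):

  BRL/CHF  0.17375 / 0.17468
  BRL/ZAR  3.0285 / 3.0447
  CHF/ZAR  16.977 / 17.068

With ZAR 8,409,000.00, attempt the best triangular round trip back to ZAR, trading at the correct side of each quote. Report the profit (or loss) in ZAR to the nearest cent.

Best loop ZAR → CHF → BRL → ZAR:
ZAR 8,409,000.00 ÷ 17.068 (buy CHF at ask) = CHF 492,676.35
CHF 492,676.35 ÷ 0.17468 (buy BRL at ask) = BRL 2,820,450.84
BRL 2,820,450.84 × 3.0285 (sell BRL at bid) = ZAR 8,541,735.38

Net profit: ZAR 132,735.38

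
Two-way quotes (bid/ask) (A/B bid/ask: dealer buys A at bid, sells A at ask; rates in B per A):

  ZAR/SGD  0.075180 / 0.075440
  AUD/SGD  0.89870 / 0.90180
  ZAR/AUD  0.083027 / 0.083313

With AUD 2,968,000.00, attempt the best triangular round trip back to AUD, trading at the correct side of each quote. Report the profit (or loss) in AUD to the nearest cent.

Best loop AUD → ZAR → SGD → AUD:
AUD 2,968,000.00 ÷ 0.083313 (buy ZAR at ask) = ZAR 35,624,692.42
ZAR 35,624,692.42 × 0.075180 (sell ZAR at bid) = SGD 2,678,264.38
SGD 2,678,264.38 ÷ 0.90180 (buy AUD at ask) = AUD 2,969,909.49

Net profit: AUD 1,909.49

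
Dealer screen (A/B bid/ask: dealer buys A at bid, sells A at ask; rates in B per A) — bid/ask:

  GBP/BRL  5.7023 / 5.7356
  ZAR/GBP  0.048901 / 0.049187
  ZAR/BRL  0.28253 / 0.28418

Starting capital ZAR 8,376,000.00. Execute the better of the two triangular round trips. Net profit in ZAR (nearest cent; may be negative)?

Net profit: ZAR 12,263.16

Best loop ZAR → BRL → GBP → ZAR:
ZAR 8,376,000.00 × 0.28253 (sell ZAR at bid) = BRL 2,366,471.28
BRL 2,366,471.28 ÷ 5.7356 (buy GBP at ask) = GBP 412,593.50
GBP 412,593.50 ÷ 0.049187 (buy ZAR at ask) = ZAR 8,388,263.16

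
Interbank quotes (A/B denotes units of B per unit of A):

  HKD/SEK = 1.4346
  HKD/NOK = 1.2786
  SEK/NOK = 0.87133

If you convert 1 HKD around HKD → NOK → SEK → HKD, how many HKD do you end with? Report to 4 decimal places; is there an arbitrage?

1.0229 (arbitrage exists)

Around HKD → NOK → SEK → HKD: 1 × 1.2786 ÷ 0.87133 ÷ 1.4346 = 1.022872
Product > 1; profitable direction is HKD → NOK → SEK → HKD.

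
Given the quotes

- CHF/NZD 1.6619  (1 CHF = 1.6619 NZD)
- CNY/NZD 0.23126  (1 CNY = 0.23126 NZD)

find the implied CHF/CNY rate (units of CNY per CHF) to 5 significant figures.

1 CHF × 1.6619 = 1.6619 NZD
1.6619 NZD ÷ 0.23126 = 7.18628 CNY

CHF/CNY = 7.1863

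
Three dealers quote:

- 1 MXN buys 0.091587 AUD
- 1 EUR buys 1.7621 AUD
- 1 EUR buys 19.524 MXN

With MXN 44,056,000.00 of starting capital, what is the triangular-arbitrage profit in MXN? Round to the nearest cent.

Profit: MXN 651,166.43

Profitable loop is MXN → AUD → EUR → MXN:
MXN 44,056,000.00 × 0.091587 = AUD 4,034,956.87
AUD 4,034,956.87 ÷ 1.7621 = EUR 2,289,856.92
EUR 2,289,856.92 × 19.524 = MXN 44,707,166.43
Profit = MXN 44,707,166.43 − MXN 44,056,000.00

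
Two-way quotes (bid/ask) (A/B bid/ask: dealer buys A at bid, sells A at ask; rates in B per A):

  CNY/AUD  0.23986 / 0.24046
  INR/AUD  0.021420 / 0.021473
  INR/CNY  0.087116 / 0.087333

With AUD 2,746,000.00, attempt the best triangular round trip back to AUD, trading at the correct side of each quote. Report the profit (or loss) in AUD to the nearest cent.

Net profit: AUD 54,907.57

Best loop AUD → CNY → INR → AUD:
AUD 2,746,000.00 ÷ 0.24046 (buy CNY at ask) = CNY 11,419,778.76
CNY 11,419,778.76 ÷ 0.087333 (buy INR at ask) = INR 130,761,324.56
INR 130,761,324.56 × 0.021420 (sell INR at bid) = AUD 2,800,907.57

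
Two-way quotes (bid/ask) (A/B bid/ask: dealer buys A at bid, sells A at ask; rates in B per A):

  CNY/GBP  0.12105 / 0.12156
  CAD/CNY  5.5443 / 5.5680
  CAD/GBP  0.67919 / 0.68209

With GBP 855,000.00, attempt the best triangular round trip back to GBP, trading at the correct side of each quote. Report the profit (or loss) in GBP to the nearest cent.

Best loop GBP → CNY → CAD → GBP:
GBP 855,000.00 ÷ 0.12156 (buy CNY at ask) = CNY 7,033,563.67
CNY 7,033,563.67 ÷ 5.5680 (buy CAD at ask) = CAD 1,263,211.87
CAD 1,263,211.87 × 0.67919 (sell CAD at bid) = GBP 857,960.87

Net profit: GBP 2,960.87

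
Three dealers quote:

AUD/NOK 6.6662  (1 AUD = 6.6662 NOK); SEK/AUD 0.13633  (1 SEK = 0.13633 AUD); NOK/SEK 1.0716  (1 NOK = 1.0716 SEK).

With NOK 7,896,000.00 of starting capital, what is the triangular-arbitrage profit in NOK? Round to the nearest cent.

Profit: NOK 211,830.50

Profitable loop is NOK → AUD → SEK → NOK:
NOK 7,896,000.00 ÷ 6.6662 = AUD 1,184,482.91
AUD 1,184,482.91 ÷ 0.13633 = SEK 8,688,351.16
SEK 8,688,351.16 ÷ 1.0716 = NOK 8,107,830.50
Profit = NOK 8,107,830.50 − NOK 7,896,000.00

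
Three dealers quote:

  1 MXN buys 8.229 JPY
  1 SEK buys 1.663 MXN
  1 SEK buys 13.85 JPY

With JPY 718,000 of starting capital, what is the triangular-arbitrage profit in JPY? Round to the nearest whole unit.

Profit: JPY 8,666

Profitable loop is JPY → MXN → SEK → JPY:
JPY 718,000 ÷ 8.229 = MXN 87,252.40
MXN 87,252.40 ÷ 1.663 = SEK 52,466.87
SEK 52,466.87 × 13.85 = JPY 726,666
Profit = JPY 726,666 − JPY 718,000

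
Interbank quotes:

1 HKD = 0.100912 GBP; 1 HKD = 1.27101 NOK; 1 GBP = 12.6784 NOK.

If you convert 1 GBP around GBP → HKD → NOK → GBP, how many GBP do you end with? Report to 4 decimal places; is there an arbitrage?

Around GBP → HKD → NOK → GBP: 1 ÷ 0.100912 × 1.27101 ÷ 12.6784 = 0.993440
Product < 1; profitable direction is GBP → NOK → HKD → GBP.

0.9934 (arbitrage exists)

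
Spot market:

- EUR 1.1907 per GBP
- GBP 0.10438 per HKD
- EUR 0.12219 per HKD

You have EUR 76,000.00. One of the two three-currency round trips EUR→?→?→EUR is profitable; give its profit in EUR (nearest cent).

Profitable loop is EUR → HKD → GBP → EUR:
EUR 76,000.00 ÷ 0.12219 = HKD 621,982.16
HKD 621,982.16 × 0.10438 = GBP 64,922.50
GBP 64,922.50 × 1.1907 = EUR 77,303.22
Profit = EUR 77,303.22 − EUR 76,000.00

Profit: EUR 1,303.22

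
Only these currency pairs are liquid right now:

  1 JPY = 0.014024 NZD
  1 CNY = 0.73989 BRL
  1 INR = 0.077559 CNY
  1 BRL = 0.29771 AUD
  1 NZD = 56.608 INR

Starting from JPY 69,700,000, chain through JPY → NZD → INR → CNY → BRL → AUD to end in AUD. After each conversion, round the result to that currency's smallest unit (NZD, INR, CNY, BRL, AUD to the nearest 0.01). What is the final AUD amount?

AUD 945,312.22

JPY 69,700,000 × 0.014024 = NZD 977,472.80
NZD 977,472.80 × 56.608 = INR 55,332,780.26
INR 55,332,780.26 × 0.077559 = CNY 4,291,555.10
CNY 4,291,555.10 × 0.73989 = BRL 3,175,278.70
BRL 3,175,278.70 × 0.29771 = AUD 945,312.22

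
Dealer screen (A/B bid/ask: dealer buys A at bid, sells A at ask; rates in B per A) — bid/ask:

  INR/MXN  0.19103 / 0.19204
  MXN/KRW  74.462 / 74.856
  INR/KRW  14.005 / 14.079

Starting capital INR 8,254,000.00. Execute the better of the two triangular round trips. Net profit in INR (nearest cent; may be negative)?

Net profit: INR 85,287.15

Best loop INR → MXN → KRW → INR:
INR 8,254,000.00 × 0.19103 (sell INR at bid) = MXN 1,576,761.62
MXN 1,576,761.62 × 74.462 (sell MXN at bid) = KRW 117,408,824
KRW 117,408,824 ÷ 14.079 (buy INR at ask) = INR 8,339,287.15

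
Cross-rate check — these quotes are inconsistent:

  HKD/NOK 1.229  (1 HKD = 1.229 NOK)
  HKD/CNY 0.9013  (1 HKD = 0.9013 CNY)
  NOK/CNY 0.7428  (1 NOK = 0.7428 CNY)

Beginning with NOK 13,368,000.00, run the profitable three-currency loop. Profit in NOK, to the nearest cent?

Profit: NOK 172,067.95

Profitable loop is NOK → CNY → HKD → NOK:
NOK 13,368,000.00 × 0.7428 = CNY 9,929,750.40
CNY 9,929,750.40 ÷ 0.9013 = HKD 11,017,142.35
HKD 11,017,142.35 × 1.229 = NOK 13,540,067.95
Profit = NOK 13,540,067.95 − NOK 13,368,000.00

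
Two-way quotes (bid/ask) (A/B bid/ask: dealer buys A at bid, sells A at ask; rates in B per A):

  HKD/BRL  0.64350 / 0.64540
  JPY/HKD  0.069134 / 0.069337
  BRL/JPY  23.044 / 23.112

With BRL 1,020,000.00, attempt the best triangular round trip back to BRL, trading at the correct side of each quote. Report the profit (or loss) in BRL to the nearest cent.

Best loop BRL → JPY → HKD → BRL:
BRL 1,020,000.00 × 23.044 (sell BRL at bid) = JPY 23,504,880
JPY 23,504,880 × 0.069134 (sell JPY at bid) = HKD 1,624,986.37
HKD 1,624,986.37 × 0.64350 (sell HKD at bid) = BRL 1,045,678.73

Net profit: BRL 25,678.73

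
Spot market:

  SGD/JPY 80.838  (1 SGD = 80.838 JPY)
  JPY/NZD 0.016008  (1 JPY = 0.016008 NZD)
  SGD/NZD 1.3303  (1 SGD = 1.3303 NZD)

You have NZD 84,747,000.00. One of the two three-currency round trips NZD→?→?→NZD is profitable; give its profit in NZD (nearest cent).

Profitable loop is NZD → JPY → SGD → NZD:
NZD 84,747,000.00 ÷ 0.016008 = JPY 5,294,040,480
JPY 5,294,040,480 ÷ 80.838 = SGD 65,489,503.45
SGD 65,489,503.45 × 1.3303 = NZD 87,120,686.44
Profit = NZD 87,120,686.44 − NZD 84,747,000.00

Profit: NZD 2,373,686.44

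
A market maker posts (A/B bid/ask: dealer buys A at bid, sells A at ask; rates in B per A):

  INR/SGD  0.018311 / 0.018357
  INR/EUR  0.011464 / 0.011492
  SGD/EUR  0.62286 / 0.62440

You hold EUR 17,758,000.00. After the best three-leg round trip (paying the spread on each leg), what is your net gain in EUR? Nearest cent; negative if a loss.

Net profit: EUR 2,926.90

Best loop EUR → SGD → INR → EUR:
EUR 17,758,000.00 ÷ 0.62440 (buy SGD at ask) = SGD 28,440,102.50
SGD 28,440,102.50 ÷ 0.018357 (buy INR at ask) = INR 1,549,278,340.60
INR 1,549,278,340.60 × 0.011464 (sell INR at bid) = EUR 17,760,926.90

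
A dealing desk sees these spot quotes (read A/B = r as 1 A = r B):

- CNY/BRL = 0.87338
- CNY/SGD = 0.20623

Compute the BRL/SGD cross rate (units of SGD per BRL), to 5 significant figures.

1 BRL ÷ 0.87338 = 1.14498 CNY
1.14498 CNY × 0.20623 = 0.236129 SGD

BRL/SGD = 0.23613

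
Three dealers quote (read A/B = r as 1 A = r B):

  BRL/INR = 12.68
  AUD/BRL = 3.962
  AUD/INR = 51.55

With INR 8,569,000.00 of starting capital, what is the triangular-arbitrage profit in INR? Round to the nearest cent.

Profitable loop is INR → BRL → AUD → INR:
INR 8,569,000.00 ÷ 12.68 = BRL 675,788.64
BRL 675,788.64 ÷ 3.962 = AUD 170,567.55
AUD 170,567.55 × 51.55 = INR 8,792,757.34
Profit = INR 8,792,757.34 − INR 8,569,000.00

Profit: INR 223,757.34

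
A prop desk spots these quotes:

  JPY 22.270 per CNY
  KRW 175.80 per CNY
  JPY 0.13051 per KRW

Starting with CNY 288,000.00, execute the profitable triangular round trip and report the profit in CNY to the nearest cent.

Profitable loop is CNY → KRW → JPY → CNY:
CNY 288,000.00 × 175.80 = KRW 50,630,400
KRW 50,630,400 × 0.13051 = JPY 6,607,774
JPY 6,607,774 ÷ 22.270 = CNY 296,711.88
Profit = CNY 296,711.88 − CNY 288,000.00

Profit: CNY 8,711.88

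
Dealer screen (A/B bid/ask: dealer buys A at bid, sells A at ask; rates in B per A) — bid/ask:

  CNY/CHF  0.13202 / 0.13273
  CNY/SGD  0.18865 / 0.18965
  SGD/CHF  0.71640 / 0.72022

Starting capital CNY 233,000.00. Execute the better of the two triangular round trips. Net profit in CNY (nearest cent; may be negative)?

Best loop CNY → SGD → CHF → CNY:
CNY 233,000.00 × 0.18865 (sell CNY at bid) = SGD 43,955.45
SGD 43,955.45 × 0.71640 (sell SGD at bid) = CHF 31,489.68
CHF 31,489.68 ÷ 0.13273 (buy CNY at ask) = CNY 237,246.17

Net profit: CNY 4,246.17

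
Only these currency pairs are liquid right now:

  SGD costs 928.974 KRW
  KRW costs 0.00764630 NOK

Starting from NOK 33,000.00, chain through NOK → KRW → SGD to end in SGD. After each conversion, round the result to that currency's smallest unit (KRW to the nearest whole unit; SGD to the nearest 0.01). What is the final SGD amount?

NOK 33,000.00 ÷ 0.00764630 = KRW 4,315,813
KRW 4,315,813 ÷ 928.974 = SGD 4,645.78

SGD 4,645.78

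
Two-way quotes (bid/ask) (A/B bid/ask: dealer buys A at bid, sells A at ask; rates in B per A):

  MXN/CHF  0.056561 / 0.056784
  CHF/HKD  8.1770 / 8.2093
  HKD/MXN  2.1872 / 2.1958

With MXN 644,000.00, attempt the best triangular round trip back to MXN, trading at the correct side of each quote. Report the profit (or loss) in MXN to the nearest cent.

Net profit: MXN 7,456.53

Best loop MXN → CHF → HKD → MXN:
MXN 644,000.00 × 0.056561 (sell MXN at bid) = CHF 36,425.28
CHF 36,425.28 × 8.1770 (sell CHF at bid) = HKD 297,849.55
HKD 297,849.55 × 2.1872 (sell HKD at bid) = MXN 651,456.53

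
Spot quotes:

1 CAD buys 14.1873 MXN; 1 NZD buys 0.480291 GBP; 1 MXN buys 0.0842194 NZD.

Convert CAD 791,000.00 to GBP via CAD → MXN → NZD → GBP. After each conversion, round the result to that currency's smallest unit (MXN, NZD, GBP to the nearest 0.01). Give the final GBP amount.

GBP 453,934.12

CAD 791,000.00 × 14.1873 = MXN 11,222,154.30
MXN 11,222,154.30 × 0.0842194 = NZD 945,123.10
NZD 945,123.10 × 0.480291 = GBP 453,934.12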